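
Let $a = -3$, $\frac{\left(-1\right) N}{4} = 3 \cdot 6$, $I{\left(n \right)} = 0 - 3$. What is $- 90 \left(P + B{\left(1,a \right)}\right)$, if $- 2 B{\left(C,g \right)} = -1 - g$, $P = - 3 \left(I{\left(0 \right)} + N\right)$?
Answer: $-20160$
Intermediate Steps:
$I{\left(n \right)} = -3$ ($I{\left(n \right)} = 0 - 3 = -3$)
$N = -72$ ($N = - 4 \cdot 3 \cdot 6 = \left(-4\right) 18 = -72$)
$P = 225$ ($P = - 3 \left(-3 - 72\right) = \left(-3\right) \left(-75\right) = 225$)
$B{\left(C,g \right)} = \frac{1}{2} + \frac{g}{2}$ ($B{\left(C,g \right)} = - \frac{-1 - g}{2} = \frac{1}{2} + \frac{g}{2}$)
$- 90 \left(P + B{\left(1,a \right)}\right) = - 90 \left(225 + \left(\frac{1}{2} + \frac{1}{2} \left(-3\right)\right)\right) = - 90 \left(225 + \left(\frac{1}{2} - \frac{3}{2}\right)\right) = - 90 \left(225 - 1\right) = \left(-90\right) 224 = -20160$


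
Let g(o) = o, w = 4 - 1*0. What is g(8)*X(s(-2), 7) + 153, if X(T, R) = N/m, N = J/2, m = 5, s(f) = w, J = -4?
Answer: 749/5 ≈ 149.80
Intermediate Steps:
w = 4 (w = 4 + 0 = 4)
s(f) = 4
N = -2 (N = -4/2 = -4*½ = -2)
X(T, R) = -⅖ (X(T, R) = -2/5 = -2*⅕ = -⅖)
g(8)*X(s(-2), 7) + 153 = 8*(-⅖) + 153 = -16/5 + 153 = 749/5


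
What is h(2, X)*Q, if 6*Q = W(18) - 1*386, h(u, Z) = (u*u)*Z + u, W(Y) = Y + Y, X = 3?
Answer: -2450/3 ≈ -816.67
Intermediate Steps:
W(Y) = 2*Y
h(u, Z) = u + Z*u² (h(u, Z) = u²*Z + u = Z*u² + u = u + Z*u²)
Q = -175/3 (Q = (2*18 - 1*386)/6 = (36 - 386)/6 = (⅙)*(-350) = -175/3 ≈ -58.333)
h(2, X)*Q = (2*(1 + 3*2))*(-175/3) = (2*(1 + 6))*(-175/3) = (2*7)*(-175/3) = 14*(-175/3) = -2450/3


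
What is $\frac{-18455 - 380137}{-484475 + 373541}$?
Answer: $\frac{22144}{6163} \approx 3.5931$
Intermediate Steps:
$\frac{-18455 - 380137}{-484475 + 373541} = - \frac{398592}{-110934} = \left(-398592\right) \left(- \frac{1}{110934}\right) = \frac{22144}{6163}$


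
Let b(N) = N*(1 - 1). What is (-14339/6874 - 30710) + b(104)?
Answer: -211114879/6874 ≈ -30712.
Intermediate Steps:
b(N) = 0 (b(N) = N*0 = 0)
(-14339/6874 - 30710) + b(104) = (-14339/6874 - 30710) + 0 = -211114879/6874 + 0 = -211114879/6874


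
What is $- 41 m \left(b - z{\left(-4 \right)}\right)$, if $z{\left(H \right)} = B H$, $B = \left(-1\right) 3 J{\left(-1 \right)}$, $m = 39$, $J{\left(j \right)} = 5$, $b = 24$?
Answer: $57564$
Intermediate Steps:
$B = -15$ ($B = \left(-1\right) 3 \cdot 5 = \left(-3\right) 5 = -15$)
$z{\left(H \right)} = - 15 H$
$- 41 m \left(b - z{\left(-4 \right)}\right) = \left(-41\right) 39 \left(24 - \left(-15\right) \left(-4\right)\right) = - 1599 \left(24 - 60\right) = \left(-1599\right) \left(-36\right) = 57564$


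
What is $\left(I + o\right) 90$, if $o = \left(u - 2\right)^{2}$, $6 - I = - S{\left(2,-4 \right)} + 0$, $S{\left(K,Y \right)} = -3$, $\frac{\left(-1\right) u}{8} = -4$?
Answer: $81270$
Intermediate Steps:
$u = 32$ ($u = \left(-8\right) \left(-4\right) = 32$)
$I = 3$ ($I = 6 - \left(\left(-1\right) \left(-3\right) + 0\right) = 6 - \left(3 + 0\right) = 6 - 3 = 3$)
$o = 900$ ($o = \left(32 - 2\right)^{2} = 30^{2} = 900$)
$\left(I + o\right) 90 = \left(3 + 900\right) 90 = 903 \cdot 90 = 81270$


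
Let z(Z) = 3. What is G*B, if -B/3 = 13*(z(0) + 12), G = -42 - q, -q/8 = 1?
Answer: 19890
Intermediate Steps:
q = -8 (q = -8*1 = -8)
G = -34 (G = -42 - 1*(-8) = -42 + 8 = -34)
B = -585 (B = -39*(3 + 12) = -39*15 = -3*195 = -585)
G*B = -34*(-585) = 19890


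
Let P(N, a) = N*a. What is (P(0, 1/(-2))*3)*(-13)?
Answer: 0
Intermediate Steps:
(P(0, 1/(-2))*3)*(-13) = ((0/(-2))*3)*(-13) = ((0*(-1/2))*3)*(-13) = (0*3)*(-13) = 0*(-13) = 0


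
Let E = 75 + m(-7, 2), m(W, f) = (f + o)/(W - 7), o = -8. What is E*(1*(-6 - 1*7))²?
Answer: 89232/7 ≈ 12747.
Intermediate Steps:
m(W, f) = (-8 + f)/(-7 + W) (m(W, f) = (f - 8)/(W - 7) = (-8 + f)/(-7 + W))
E = 528/7 (E = 75 + (-8 + 2)/(-7 - 7) = 75 - 6/(-14) = 75 - 1/14*(-6) = 75 + 3/7 = 528/7 ≈ 75.429)
E*(1*(-6 - 1*7))² = 528*(1*(-6 - 1*7))²/7 = 528*(1*(-6 - 7))²/7 = 528*(1*(-13))²/7 = (528/7)*(-13)² = (528/7)*169 = 89232/7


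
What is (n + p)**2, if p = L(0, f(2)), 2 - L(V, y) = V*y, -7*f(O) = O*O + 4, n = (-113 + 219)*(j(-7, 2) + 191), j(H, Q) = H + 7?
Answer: 409981504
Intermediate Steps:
j(H, Q) = 7 + H
n = 20246 (n = (-113 + 219)*((7 - 7) + 191) = 106*(0 + 191) = 106*191 = 20246)
f(O) = -4/7 - O**2/7 (f(O) = -(O*O + 4)/7 = -(O**2 + 4)/7 = -(4 + O**2)/7 = -4/7 - O**2/7)
L(V, y) = 2 - V*y
p = 2 (p = 2 - 1*0*(-4/7 - 1/7*2**2) = 2 - 1*0*(-4/7 - 1/7*4) = 2 - 1*0*(-4/7 - 4/7) = 2 - 1*0*(-8/7) = 2 + 0 = 2)
(n + p)**2 = (20246 + 2)**2 = 20248**2 = 409981504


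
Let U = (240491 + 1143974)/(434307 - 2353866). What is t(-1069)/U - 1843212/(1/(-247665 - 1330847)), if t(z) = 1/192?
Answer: 257801317190018493587/88605760 ≈ 2.9095e+12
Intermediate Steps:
t(z) = 1/192
U = -1384465/1919559 (U = 1384465/(-1919559) = 1384465*(-1/1919559) = -1384465/1919559 ≈ -0.72124)
t(-1069)/U - 1843212/(1/(-247665 - 1330847)) = 1/(192*(-1384465/1919559)) - 1843212/(1/(-247665 - 1330847)) = (1/192)*(-1919559/1384465) - 1843212/(1/(-1578512)) = -639853/88605760 - 1843212/(-1/1578512) = -639853/88605760 - 1843212*(-1578512) = -639853/88605760 + 2909532260544 = 257801317190018493587/88605760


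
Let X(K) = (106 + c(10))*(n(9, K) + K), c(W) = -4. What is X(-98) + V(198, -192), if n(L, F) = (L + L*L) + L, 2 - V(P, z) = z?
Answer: 296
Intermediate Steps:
V(P, z) = 2 - z
n(L, F) = L**2 + 2*L (n(L, F) = (L + L**2) + L = L**2 + 2*L)
X(K) = 10098 + 102*K (X(K) = (106 - 4)*(9*(2 + 9) + K) = 102*(9*11 + K) = 102*(99 + K) = 10098 + 102*K)
X(-98) + V(198, -192) = (10098 + 102*(-98)) + (2 - 1*(-192)) = (10098 - 9996) + (2 + 192) = 102 + 194 = 296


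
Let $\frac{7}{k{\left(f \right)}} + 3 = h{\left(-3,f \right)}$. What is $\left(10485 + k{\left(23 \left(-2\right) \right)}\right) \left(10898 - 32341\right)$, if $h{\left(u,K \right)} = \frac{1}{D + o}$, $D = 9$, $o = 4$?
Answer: $- \frac{8541583177}{38} \approx -2.2478 \cdot 10^{8}$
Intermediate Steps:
$h{\left(u,K \right)} = \frac{1}{13}$ ($h{\left(u,K \right)} = \frac{1}{9 + 4} = \frac{1}{13}$)
$k{\left(f \right)} = - \frac{91}{38}$ ($k{\left(f \right)} = \frac{7}{-3 + \frac{1}{13}} = \frac{7}{- \frac{38}{13}} = 7 \left(- \frac{13}{38}\right) = - \frac{91}{38}$)
$\left(10485 + k{\left(23 \left(-2\right) \right)}\right) \left(10898 - 32341\right) = \left(10485 - \frac{91}{38}\right) \left(10898 - 32341\right) = \frac{398339}{38} \left(-21443\right) = - \frac{8541583177}{38}$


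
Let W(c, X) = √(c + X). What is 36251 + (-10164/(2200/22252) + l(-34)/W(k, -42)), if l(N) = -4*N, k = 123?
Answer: -14971079/225 ≈ -66538.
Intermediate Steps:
W(c, X) = √(X + c)
36251 + (-10164/(2200/22252) + l(-34)/W(k, -42)) = 36251 + (-10164/(2200/22252) + (-4*(-34))/(√(-42 + 123))) = 36251 + (-10164/(2200*(1/22252)) + 136/(√81)) = 36251 + (-10164/550/5563 + 136/9) = 36251 + (-10164*5563/550 + 136*(⅑)) = 36251 + (-2570106/25 + 136/9) = 36251 - 23127554/225 = -14971079/225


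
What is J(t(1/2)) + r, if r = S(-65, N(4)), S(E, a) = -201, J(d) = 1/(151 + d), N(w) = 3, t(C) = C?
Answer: -60901/303 ≈ -200.99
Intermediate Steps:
r = -201
J(t(1/2)) + r = 1/(151 + 1/2) - 201 = 1/(151 + ½) - 201 = 1/(303/2) - 201 = 2/303 - 201 = -60901/303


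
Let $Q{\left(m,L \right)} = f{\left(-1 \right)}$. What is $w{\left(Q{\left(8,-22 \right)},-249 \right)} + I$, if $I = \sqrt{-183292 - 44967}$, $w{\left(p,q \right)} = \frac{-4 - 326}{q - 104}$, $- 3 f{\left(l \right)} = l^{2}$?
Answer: $\frac{330}{353} + i \sqrt{228259} \approx 0.93484 + 477.76 i$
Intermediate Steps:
$f{\left(l \right)} = - \frac{l^{2}}{3}$
$Q{\left(m,L \right)} = - \frac{1}{3}$ ($Q{\left(m,L \right)} = - \frac{\left(-1\right)^{2}}{3} = \left(- \frac{1}{3}\right) 1 = - \frac{1}{3}$)
$w{\left(p,q \right)} = - \frac{330}{-104 + q}$
$I = i \sqrt{228259}$ ($I = \sqrt{-228259} = i \sqrt{228259} \approx 477.76 i$)
$w{\left(Q{\left(8,-22 \right)},-249 \right)} + I = - \frac{330}{-104 - 249} + i \sqrt{228259} = - \frac{330}{-353} + i \sqrt{228259} = \left(-330\right) \left(- \frac{1}{353}\right) + i \sqrt{228259} = \frac{330}{353} + i \sqrt{228259}$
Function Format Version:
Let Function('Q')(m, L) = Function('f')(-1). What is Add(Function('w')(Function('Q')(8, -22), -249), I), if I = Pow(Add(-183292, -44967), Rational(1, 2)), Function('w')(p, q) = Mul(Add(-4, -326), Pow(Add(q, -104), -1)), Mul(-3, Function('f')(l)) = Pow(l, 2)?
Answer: Add(Rational(330, 353), Mul(I, Pow(228259, Rational(1, 2)))) ≈ Add(0.93484, Mul(477.76, I))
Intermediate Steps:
Function('f')(l) = Mul(Rational(-1, 3), Pow(l, 2))
Function('Q')(m, L) = Rational(-1, 3) (Function('Q')(m, L) = Mul(Rational(-1, 3), Pow(-1, 2)) = Mul(Rational(-1, 3), 1) = Rational(-1, 3))
Function('w')(p, q) = Mul(-330, Pow(Add(-104, q), -1))
I = Mul(I, Pow(228259, Rational(1, 2))) (I = Pow(-228259, Rational(1, 2)) = Mul(I, Pow(228259, Rational(1, 2))) ≈ Mul(477.76, I))
Add(Function('w')(Function('Q')(8, -22), -249), I) = Add(Mul(-330, Pow(Add(-104, -249), -1)), Mul(I, Pow(228259, Rational(1, 2)))) = Add(Mul(-330, Pow(-353, -1)), Mul(I, Pow(228259, Rational(1, 2)))) = Add(Mul(-330, Rational(-1, 353)), Mul(I, Pow(228259, Rational(1, 2)))) = Add(Rational(330, 353), Mul(I, Pow(228259, Rational(1, 2))))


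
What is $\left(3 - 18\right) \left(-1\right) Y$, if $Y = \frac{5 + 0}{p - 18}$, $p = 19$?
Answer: $75$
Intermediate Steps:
$Y = 5$ ($Y = \frac{5 + 0}{19 - 18} = \frac{5}{1} = 5 \cdot 1 = 5$)
$\left(3 - 18\right) \left(-1\right) Y = \left(3 - 18\right) \left(-1\right) 5 = \left(-15\right) \left(-1\right) 5 = 15 \cdot 5 = 75$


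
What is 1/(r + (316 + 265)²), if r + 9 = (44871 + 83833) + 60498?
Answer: 1/526754 ≈ 1.8984e-6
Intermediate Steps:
r = 189193 (r = -9 + ((44871 + 83833) + 60498) = -9 + (128704 + 60498) = -9 + 189202 = 189193)
1/(r + (316 + 265)²) = 1/(189193 + (316 + 265)²) = 1/(189193 + 581²) = 1/(189193 + 337561) = 1/526754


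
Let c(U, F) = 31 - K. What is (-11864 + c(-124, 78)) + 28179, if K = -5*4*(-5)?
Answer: 16246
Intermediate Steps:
K = 100 (K = -20*(-5) = 100)
c(U, F) = -69 (c(U, F) = 31 - 1*100 = 31 - 100 = -69)
(-11864 + c(-124, 78)) + 28179 = (-11864 - 69) + 28179 = -11933 + 28179 = 16246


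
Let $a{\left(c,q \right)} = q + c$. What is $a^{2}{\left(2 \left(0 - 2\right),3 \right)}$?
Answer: $1$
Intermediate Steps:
$a{\left(c,q \right)} = c + q$
$a^{2}{\left(2 \left(0 - 2\right),3 \right)} = \left(2 \left(0 - 2\right) + 3\right)^{2} = \left(2 \left(-2\right) + 3\right)^{2} = \left(-4 + 3\right)^{2} = \left(-1\right)^{2} = 1$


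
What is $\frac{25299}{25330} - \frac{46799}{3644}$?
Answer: $- \frac{546614557}{46151260} \approx -11.844$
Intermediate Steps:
$\frac{25299}{25330} - \frac{46799}{3644} = - \frac{546614557}{46151260}$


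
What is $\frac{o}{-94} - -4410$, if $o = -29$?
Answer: $\frac{414569}{94} \approx 4410.3$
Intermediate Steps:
$\frac{o}{-94} - -4410 = - \frac{29}{-94} - -4410 = \left(-29\right) \left(- \frac{1}{94}\right) + 4410 = \frac{29}{94} + 4410 = \frac{414569}{94}$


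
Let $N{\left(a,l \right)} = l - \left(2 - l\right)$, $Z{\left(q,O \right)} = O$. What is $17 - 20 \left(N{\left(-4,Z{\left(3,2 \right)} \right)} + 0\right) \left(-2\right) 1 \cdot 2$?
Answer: $177$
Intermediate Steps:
$N{\left(a,l \right)} = -2 + 2 l$ ($N{\left(a,l \right)} = l + \left(-2 + l\right) = -2 + 2 l$)
$17 - 20 \left(N{\left(-4,Z{\left(3,2 \right)} \right)} + 0\right) \left(-2\right) 1 \cdot 2 = 17 - 20 \left(\left(-2 + 2 \cdot 2\right) + 0\right) \left(-2\right) 1 \cdot 2 = 17 - 20 \left(\left(-2 + 4\right) + 0\right) \left(\left(-2\right) 2\right) = 17 - 20 \left(2 + 0\right) \left(-4\right) = 17 - 20 \cdot 2 \left(-4\right) = 17 - -160 = 17 + 160 = 177$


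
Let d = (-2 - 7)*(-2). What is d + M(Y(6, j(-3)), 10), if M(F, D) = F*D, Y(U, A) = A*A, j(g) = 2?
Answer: 58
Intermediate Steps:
Y(U, A) = A²
d = 18 (d = -9*(-2) = 18)
M(F, D) = D*F
d + M(Y(6, j(-3)), 10) = 18 + 10*2² = 18 + 10*4 = 18 + 40 = 58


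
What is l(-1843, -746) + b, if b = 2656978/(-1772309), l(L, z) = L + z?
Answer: -4591164979/1772309 ≈ -2590.5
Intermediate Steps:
b = -2656978/1772309 (b = 2656978*(-1/1772309) = -2656978/1772309 ≈ -1.4992)
l(-1843, -746) + b = (-1843 - 746) - 2656978/1772309 = -2589 - 2656978/1772309 = -4591164979/1772309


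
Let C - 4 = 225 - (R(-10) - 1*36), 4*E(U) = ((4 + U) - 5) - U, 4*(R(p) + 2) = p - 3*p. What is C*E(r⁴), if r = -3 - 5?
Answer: -131/2 ≈ -65.500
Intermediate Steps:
R(p) = -2 - p/2 (R(p) = -2 + (p - 3*p)/4 = -2 + (-2*p)/4 = -2 - p/2)
r = -8
E(U) = -¼ (E(U) = (((4 + U) - 5) - U)/4 = ((-1 + U) - U)/4 = (¼)*(-1) = -¼)
C = 262 (C = 4 + (225 - ((-2 - ½*(-10)) - 1*36)) = 4 + (225 - ((-2 + 5) - 36)) = 4 + (225 - (3 - 36)) = 4 + (225 - 1*(-33)) = 4 + (225 + 33) = 4 + 258 = 262)
C*E(r⁴) = 262*(-¼) = -131/2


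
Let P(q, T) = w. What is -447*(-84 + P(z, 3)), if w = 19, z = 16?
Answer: 29055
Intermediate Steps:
P(q, T) = 19
-447*(-84 + P(z, 3)) = -447*(-84 + 19) = -447*(-65) = 29055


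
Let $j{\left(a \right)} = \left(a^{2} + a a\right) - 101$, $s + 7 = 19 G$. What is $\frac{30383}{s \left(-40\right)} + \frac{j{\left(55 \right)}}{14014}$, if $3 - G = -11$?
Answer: $- \frac{26011123}{10370360} \approx -2.5082$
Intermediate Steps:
$G = 14$ ($G = 3 - -11 = 3 + 11 = 14$)
$s = 259$ ($s = -7 + 19 \cdot 14 = -7 + 266 = 259$)
$j{\left(a \right)} = -101 + 2 a^{2}$ ($j{\left(a \right)} = \left(a^{2} + a^{2}\right) - 101 = 2 a^{2} - 101 = -101 + 2 a^{2}$)
$\frac{30383}{s \left(-40\right)} + \frac{j{\left(55 \right)}}{14014} = \frac{30383}{259 \left(-40\right)} + \frac{-101 + 2 \cdot 55^{2}}{14014} = \frac{30383}{-10360} + \left(-101 + 2 \cdot 3025\right) \frac{1}{14014} = 30383 \left(- \frac{1}{10360}\right) + \left(-101 + 6050\right) \frac{1}{14014} = - \frac{30383}{10360} + 5949 \cdot \frac{1}{14014} = - \frac{30383}{10360} + \frac{5949}{14014} = - \frac{26011123}{10370360}$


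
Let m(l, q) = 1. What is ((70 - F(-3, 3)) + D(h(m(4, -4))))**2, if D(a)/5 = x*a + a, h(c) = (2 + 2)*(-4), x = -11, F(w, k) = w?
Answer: 762129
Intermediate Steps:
h(c) = -16 (h(c) = 4*(-4) = -16)
D(a) = -50*a (D(a) = 5*(-11*a + a) = 5*(-10*a) = -50*a)
((70 - F(-3, 3)) + D(h(m(4, -4))))**2 = ((70 - 1*(-3)) - 50*(-16))**2 = ((70 + 3) + 800)**2 = (73 + 800)**2 = 873**2 = 762129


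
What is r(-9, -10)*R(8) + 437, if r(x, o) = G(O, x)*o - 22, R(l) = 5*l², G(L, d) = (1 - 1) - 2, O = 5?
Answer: -203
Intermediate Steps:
G(L, d) = -2 (G(L, d) = 0 - 2 = -2)
r(x, o) = -22 - 2*o (r(x, o) = -2*o - 22 = -22 - 2*o)
r(-9, -10)*R(8) + 437 = (-22 - 2*(-10))*(5*8²) + 437 = (-22 + 20)*(5*64) + 437 = -2*320 + 437 = -640 + 437 = -203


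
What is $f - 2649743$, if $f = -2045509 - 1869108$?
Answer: $-6564360$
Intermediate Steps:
$f = -3914617$ ($f = -2045509 - 1869108 = -3914617$)
$f - 2649743 = -3914617 - 2649743 = -6564360$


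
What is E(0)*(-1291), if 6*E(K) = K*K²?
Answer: 0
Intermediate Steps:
E(K) = K³/6 (E(K) = (K*K²)/6 = K³/6)
E(0)*(-1291) = ((⅙)*0³)*(-1291) = ((⅙)*0)*(-1291) = 0*(-1291) = 0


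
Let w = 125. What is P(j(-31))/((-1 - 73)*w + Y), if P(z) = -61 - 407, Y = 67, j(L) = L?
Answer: 156/3061 ≈ 0.050964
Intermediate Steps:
P(z) = -468
P(j(-31))/((-1 - 73)*w + Y) = -468/((-1 - 73)*125 + 67) = -468/(-74*125 + 67) = -468/(-9250 + 67) = -468/(-9183) = -468*(-1/9183) = 156/3061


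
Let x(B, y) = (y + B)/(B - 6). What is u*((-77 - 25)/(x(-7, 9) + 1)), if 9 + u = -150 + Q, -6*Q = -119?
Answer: 184535/11 ≈ 16776.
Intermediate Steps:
x(B, y) = (B + y)/(-6 + B)
Q = 119/6 (Q = -⅙*(-119) = 119/6 ≈ 19.833)
u = -835/6 (u = -9 + (-150 + 119/6) = -9 - 781/6 = -835/6 ≈ -139.17)
u*((-77 - 25)/(x(-7, 9) + 1)) = -835*(-77 - 25)/(6*((-7 + 9)/(-6 - 7) + 1)) = -(-14195)/(2/(-13) + 1) = -(-14195)/(-1/13*2 + 1) = -(-14195)/(-2/13 + 1) = -(-14195)/11/13 = -(-14195)*13/11 = -835/6*(-1326/11) = 184535/11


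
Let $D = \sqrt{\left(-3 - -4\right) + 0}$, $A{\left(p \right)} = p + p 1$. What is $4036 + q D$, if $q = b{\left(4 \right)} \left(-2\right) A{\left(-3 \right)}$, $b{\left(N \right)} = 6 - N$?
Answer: $4060$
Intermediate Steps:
$A{\left(p \right)} = 2 p$ ($A{\left(p \right)} = p + p = 2 p$)
$q = 24$ ($q = \left(6 - 4\right) \left(-2\right) 2 \left(-3\right) = \left(6 - 4\right) \left(-2\right) \left(-6\right) = 2 \left(-2\right) \left(-6\right) = \left(-4\right) \left(-6\right) = 24$)
$D = 1$ ($D = \sqrt{\left(-3 + 4\right) + 0} = \sqrt{1 + 0} = \sqrt{1} = 1$)
$4036 + q D = 4036 + 24 \cdot 1 = 4036 + 24 = 4060$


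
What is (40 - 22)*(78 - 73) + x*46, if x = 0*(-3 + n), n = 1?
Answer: 90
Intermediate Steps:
x = 0 (x = 0*(-3 + 1) = 0*(-2) = 0)
(40 - 22)*(78 - 73) + x*46 = (40 - 22)*(78 - 73) + 0*46 = 18*5 + 0 = 90 + 0 = 90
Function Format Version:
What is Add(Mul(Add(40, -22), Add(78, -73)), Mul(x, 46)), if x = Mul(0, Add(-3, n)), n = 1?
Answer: 90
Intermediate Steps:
x = 0 (x = Mul(0, Add(-3, 1)) = Mul(0, -2) = 0)
Add(Mul(Add(40, -22), Add(78, -73)), Mul(x, 46)) = Add(Mul(Add(40, -22), Add(78, -73)), Mul(0, 46)) = Add(Mul(18, 5), 0) = Add(90, 0) = 90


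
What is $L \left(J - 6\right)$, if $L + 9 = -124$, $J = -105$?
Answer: $14763$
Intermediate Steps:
$L = -133$ ($L = -9 - 124 = -133$)
$L \left(J - 6\right) = - 133 \left(-105 - 6\right) = \left(-133\right) \left(-111\right) = 14763$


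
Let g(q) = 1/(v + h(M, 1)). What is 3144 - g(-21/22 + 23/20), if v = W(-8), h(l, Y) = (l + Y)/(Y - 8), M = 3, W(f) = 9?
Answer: 185489/59 ≈ 3143.9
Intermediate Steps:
h(l, Y) = (Y + l)/(-8 + Y)
v = 9
g(q) = 7/59 (g(q) = 1/(9 + (1 + 3)/(-8 + 1)) = 1/(9 + 4/(-7)) = 1/(9 - ⅐*4) = 1/(9 - 4/7) = 1/(59/7) = 7/59)
3144 - g(-21/22 + 23/20) = 3144 - 1*7/59 = 3144 - 7/59 = 185489/59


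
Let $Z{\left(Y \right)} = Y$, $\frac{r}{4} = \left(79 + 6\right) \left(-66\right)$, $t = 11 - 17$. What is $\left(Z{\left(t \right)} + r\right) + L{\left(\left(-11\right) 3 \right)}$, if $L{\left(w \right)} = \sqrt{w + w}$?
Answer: $-22446 + i \sqrt{66} \approx -22446.0 + 8.124 i$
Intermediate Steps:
$t = -6$ ($t = 11 - 17 = -6$)
$L{\left(w \right)} = \sqrt{2} \sqrt{w}$ ($L{\left(w \right)} = \sqrt{2 w} = \sqrt{2} \sqrt{w}$)
$r = -22440$ ($r = 4 \left(79 + 6\right) \left(-66\right) = 4 \cdot 85 \left(-66\right) = 4 \left(-5610\right) = -22440$)
$\left(Z{\left(t \right)} + r\right) + L{\left(\left(-11\right) 3 \right)} = \left(-6 - 22440\right) + \sqrt{2} \sqrt{\left(-11\right) 3} = -22446 + \sqrt{2} \sqrt{-33} = -22446 + \sqrt{2} i \sqrt{33} = -22446 + i \sqrt{66}$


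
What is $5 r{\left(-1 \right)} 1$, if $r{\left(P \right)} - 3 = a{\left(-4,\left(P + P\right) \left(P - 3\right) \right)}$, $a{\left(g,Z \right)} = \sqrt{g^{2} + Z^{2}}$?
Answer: $15 + 20 \sqrt{5} \approx 59.721$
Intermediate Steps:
$a{\left(g,Z \right)} = \sqrt{Z^{2} + g^{2}}$
$r{\left(P \right)} = 3 + \sqrt{16 + 4 P^{2} \left(-3 + P\right)^{2}}$ ($r{\left(P \right)} = 3 + \sqrt{\left(\left(P + P\right) \left(P - 3\right)\right)^{2} + \left(-4\right)^{2}} = 3 + \sqrt{\left(2 P \left(-3 + P\right)\right)^{2} + 16} = 3 + \sqrt{4 P^{2} \left(-3 + P\right)^{2} + 16} = 3 + \sqrt{16 + 4 P^{2} \left(-3 + P\right)^{2}}$)
$5 r{\left(-1 \right)} 1 = 5 \left(3 + 2 \sqrt{4 + \left(-1\right)^{2} \left(-3 - 1\right)^{2}}\right) 1 = 5 \left(3 + 2 \sqrt{4 + 1 \left(-4\right)^{2}}\right) 1 = 5 \left(3 + 2 \sqrt{4 + 1 \cdot 16}\right) 1 = 5 \left(3 + 2 \sqrt{4 + 16}\right) 1 = 5 \left(3 + 2 \sqrt{20}\right) 1 = 5 \left(3 + 2 \cdot 2 \sqrt{5}\right) 1 = 5 \left(3 + 4 \sqrt{5}\right) 1 = \left(15 + 20 \sqrt{5}\right) 1 = 15 + 20 \sqrt{5}$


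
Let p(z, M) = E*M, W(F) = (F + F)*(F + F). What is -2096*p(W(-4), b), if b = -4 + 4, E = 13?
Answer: 0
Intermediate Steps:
b = 0
W(F) = 4*F² (W(F) = (2*F)*(2*F) = 4*F²)
p(z, M) = 13*M
-2096*p(W(-4), b) = -27248*0 = -2096*0 = 0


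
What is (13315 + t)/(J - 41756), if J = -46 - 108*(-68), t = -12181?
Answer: -189/5743 ≈ -0.032910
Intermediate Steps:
J = 7298 (J = -46 + 7344 = 7298)
(13315 + t)/(J - 41756) = (13315 - 12181)/(7298 - 41756) = 1134/(-34458) = 1134*(-1/34458) = -189/5743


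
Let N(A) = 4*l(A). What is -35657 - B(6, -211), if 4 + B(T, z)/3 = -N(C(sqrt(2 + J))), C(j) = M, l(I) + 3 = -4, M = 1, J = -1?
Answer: -35729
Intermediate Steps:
l(I) = -7 (l(I) = -3 - 4 = -7)
C(j) = 1
N(A) = -28 (N(A) = 4*(-7) = -28)
B(T, z) = 72 (B(T, z) = -12 + 3*(-1*(-28)) = -12 + 3*28 = -12 + 84 = 72)
-35657 - B(6, -211) = -35657 - 1*72 = -35657 - 72 = -35729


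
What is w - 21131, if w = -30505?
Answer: -51636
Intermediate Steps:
w - 21131 = -30505 - 21131 = -51636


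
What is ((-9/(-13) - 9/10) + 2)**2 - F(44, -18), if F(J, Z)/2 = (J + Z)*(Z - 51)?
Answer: 60691489/16900 ≈ 3591.2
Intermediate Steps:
F(J, Z) = 2*(-51 + Z)*(J + Z) (F(J, Z) = 2*((J + Z)*(Z - 51)) = 2*((J + Z)*(-51 + Z)) = 2*((-51 + Z)*(J + Z)) = 2*(-51 + Z)*(J + Z))
((-9/(-13) - 9/10) + 2)**2 - F(44, -18) = ((-9/(-13) - 9/10) + 2)**2 - (-102*44 - 102*(-18) + 2*(-18)**2 + 2*44*(-18)) = ((-9*(-1/13) - 9*1/10) + 2)**2 - (-4488 + 1836 + 2*324 - 1584) = ((9/13 - 9/10) + 2)**2 - (-4488 + 1836 + 648 - 1584) = (-27/130 + 2)**2 - 1*(-3588) = (233/130)**2 + 3588 = 54289/16900 + 3588 = 60691489/16900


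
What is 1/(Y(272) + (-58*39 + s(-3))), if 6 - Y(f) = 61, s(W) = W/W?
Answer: -1/2316 ≈ -0.00043178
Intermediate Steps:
s(W) = 1
Y(f) = -55 (Y(f) = 6 - 1*61 = 6 - 61 = -55)
1/(Y(272) + (-58*39 + s(-3))) = 1/(-55 + (-58*39 + 1)) = 1/(-55 + (-2262 + 1)) = 1/(-55 - 2261) = 1/(-2316) = -1/2316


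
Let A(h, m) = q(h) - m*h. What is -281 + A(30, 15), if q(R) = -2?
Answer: -733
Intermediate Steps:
A(h, m) = -2 - h*m (A(h, m) = -2 - m*h = -2 - h*m)
-281 + A(30, 15) = -281 + (-2 - 1*30*15) = -281 + (-2 - 450) = -281 - 452 = -733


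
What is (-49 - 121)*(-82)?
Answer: 13940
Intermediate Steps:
(-49 - 121)*(-82) = -170*(-82) = 13940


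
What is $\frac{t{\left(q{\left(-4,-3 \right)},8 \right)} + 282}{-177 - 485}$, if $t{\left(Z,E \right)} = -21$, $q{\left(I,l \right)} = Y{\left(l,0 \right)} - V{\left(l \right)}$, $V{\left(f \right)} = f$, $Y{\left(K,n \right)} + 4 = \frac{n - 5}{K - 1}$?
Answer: $- \frac{261}{662} \approx -0.39426$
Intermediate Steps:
$Y{\left(K,n \right)} = -4 + \frac{-5 + n}{-1 + K}$ ($Y{\left(K,n \right)} = -4 + \frac{n - 5}{K - 1} = -4 + \frac{-5 + n}{-1 + K}$)
$q{\left(I,l \right)} = - l + \frac{-1 - 4 l}{-1 + l}$ ($q{\left(I,l \right)} = \frac{-1 + 0 - 4 l}{-1 + l} - l = \frac{-1 - 4 l}{-1 + l} - l = - l + \frac{-1 - 4 l}{-1 + l}$)
$\frac{t{\left(q{\left(-4,-3 \right)},8 \right)} + 282}{-177 - 485} = \frac{-21 + 282}{-177 - 485} = \frac{261}{-662} = 261 \left(- \frac{1}{662}\right) = - \frac{261}{662}$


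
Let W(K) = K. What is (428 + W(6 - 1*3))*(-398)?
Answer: -171538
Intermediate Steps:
(428 + W(6 - 1*3))*(-398) = (428 + (6 - 1*3))*(-398) = (428 + (6 - 3))*(-398) = (428 + 3)*(-398) = 431*(-398) = -171538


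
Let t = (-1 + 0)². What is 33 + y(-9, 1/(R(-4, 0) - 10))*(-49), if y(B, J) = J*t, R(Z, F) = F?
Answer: 379/10 ≈ 37.900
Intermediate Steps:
t = 1 (t = (-1)² = 1)
y(B, J) = J (y(B, J) = J*1 = J)
33 + y(-9, 1/(R(-4, 0) - 10))*(-49) = 33 - 49/(0 - 10) = 33 - 49/(-10) = 33 - ⅒*(-49) = 33 + 49/10 = 379/10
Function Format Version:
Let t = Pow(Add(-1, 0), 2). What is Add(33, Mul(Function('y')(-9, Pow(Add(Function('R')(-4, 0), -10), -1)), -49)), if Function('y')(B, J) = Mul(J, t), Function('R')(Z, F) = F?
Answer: Rational(379, 10) ≈ 37.900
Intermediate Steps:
t = 1 (t = Pow(-1, 2) = 1)
Function('y')(B, J) = J (Function('y')(B, J) = Mul(J, 1) = J)
Add(33, Mul(Function('y')(-9, Pow(Add(Function('R')(-4, 0), -10), -1)), -49)) = Add(33, Mul(Pow(Add(0, -10), -1), -49)) = Add(33, Mul(Pow(-10, -1), -49)) = Add(33, Mul(Rational(-1, 10), -49)) = Add(33, Rational(49, 10)) = Rational(379, 10)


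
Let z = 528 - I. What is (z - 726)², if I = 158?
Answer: 126736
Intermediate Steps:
z = 370 (z = 528 - 1*158 = 528 - 158 = 370)
(z - 726)² = (370 - 726)² = (-356)² = 126736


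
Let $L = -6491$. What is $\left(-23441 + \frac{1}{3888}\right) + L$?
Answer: $- \frac{116375615}{3888} \approx -29932.0$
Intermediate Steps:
$\left(-23441 + \frac{1}{3888}\right) + L = \left(-23441 + \frac{1}{3888}\right) - 6491 = - \frac{91138607}{3888} - 6491 = - \frac{116375615}{3888}$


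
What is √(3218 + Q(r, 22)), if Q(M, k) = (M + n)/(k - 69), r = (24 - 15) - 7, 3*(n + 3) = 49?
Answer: 2*√15992643/141 ≈ 56.725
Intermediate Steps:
n = 40/3 (n = -3 + (⅓)*49 = -3 + 49/3 = 40/3 ≈ 13.333)
r = 2 (r = 9 - 7 = 2)
Q(M, k) = (40/3 + M)/(-69 + k) (Q(M, k) = (M + 40/3)/(k - 69) = (40/3 + M)/(-69 + k))
√(3218 + Q(r, 22)) = √(3218 + (40/3 + 2)/(-69 + 22)) = √(3218 + (46/3)/(-47)) = √(3218 - 1/47*46/3) = √(3218 - 46/141) = √(453692/141) = 2*√15992643/141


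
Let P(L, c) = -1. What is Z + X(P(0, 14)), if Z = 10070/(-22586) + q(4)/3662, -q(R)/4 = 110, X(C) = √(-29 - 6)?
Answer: -11703545/20677483 + I*√35 ≈ -0.566 + 5.9161*I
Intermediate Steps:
X(C) = I*√35 (X(C) = √(-35) = I*√35)
q(R) = -440 (q(R) = -4*110 = -440)
Z = -11703545/20677483 (Z = 10070/(-22586) - 440/3662 = 10070*(-1/22586) - 440*1/3662 = -5035/11293 - 220/1831 = -11703545/20677483 ≈ -0.56600)
Z + X(P(0, 14)) = -11703545/20677483 + I*√35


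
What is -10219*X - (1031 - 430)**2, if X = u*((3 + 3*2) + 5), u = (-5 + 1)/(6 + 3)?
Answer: -2678545/9 ≈ -2.9762e+5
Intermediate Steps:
u = -4/9 ≈ -0.44444
X = -56/9 (X = -4*((3 + 3*2) + 5)/9 = -4*((3 + 6) + 5)/9 = -4*(9 + 5)/9 = -4/9*14 = -56/9 ≈ -6.2222)
-10219*X - (1031 - 430)**2 = -10219*(-56/9) - (1031 - 430)**2 = 572264/9 - 1*601**2 = 572264/9 - 1*361201 = 572264/9 - 361201 = -2678545/9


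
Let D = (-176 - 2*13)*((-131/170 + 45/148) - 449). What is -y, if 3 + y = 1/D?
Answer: 1713243277/571083189 ≈ 3.0000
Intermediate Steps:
D = 571083189/6290 (D = (-176 - 26)*((-131*1/170 + 45*(1/148)) - 449) = -202*((-131/170 + 45/148) - 449) = -202*(-5869/12580 - 449) = -202*(-5654289/12580) = 571083189/6290 ≈ 90792.)
y = -1713243277/571083189 (y = -3 + 1/(571083189/6290) = -3 + 6290/571083189 = -1713243277/571083189 ≈ -3.0000)
-y = -1*(-1713243277/571083189) = 1713243277/571083189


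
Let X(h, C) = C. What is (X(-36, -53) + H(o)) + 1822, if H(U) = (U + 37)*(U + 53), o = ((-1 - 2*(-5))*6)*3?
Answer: 44554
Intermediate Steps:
o = 162 (o = ((-1 + 10)*6)*3 = (9*6)*3 = 54*3 = 162)
H(U) = (37 + U)*(53 + U)
(X(-36, -53) + H(o)) + 1822 = (-53 + (1961 + 162² + 90*162)) + 1822 = (-53 + (1961 + 26244 + 14580)) + 1822 = (-53 + 42785) + 1822 = 42732 + 1822 = 44554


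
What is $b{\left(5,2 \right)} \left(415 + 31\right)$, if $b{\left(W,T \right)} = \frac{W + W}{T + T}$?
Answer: $1115$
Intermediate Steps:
$b{\left(W,T \right)} = \frac{W}{T}$ ($b{\left(W,T \right)} = \frac{2 W}{2 T} = 2 W \frac{1}{2 T} = \frac{W}{T}$)
$b{\left(5,2 \right)} \left(415 + 31\right) = \frac{5}{2} \left(415 + 31\right) = 5 \cdot \frac{1}{2} \cdot 446 = \frac{5}{2} \cdot 446 = 1115$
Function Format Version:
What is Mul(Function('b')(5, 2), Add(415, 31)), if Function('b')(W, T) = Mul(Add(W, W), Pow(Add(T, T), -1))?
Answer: 1115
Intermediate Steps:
Function('b')(W, T) = Mul(W, Pow(T, -1)) (Function('b')(W, T) = Mul(Mul(2, W), Pow(Mul(2, T), -1)) = Mul(Mul(2, W), Mul(Rational(1, 2), Pow(T, -1))) = Mul(W, Pow(T, -1)))
Mul(Function('b')(5, 2), Add(415, 31)) = Mul(Mul(5, Pow(2, -1)), Add(415, 31)) = Mul(Mul(5, Rational(1, 2)), 446) = Mul(Rational(5, 2), 446) = 1115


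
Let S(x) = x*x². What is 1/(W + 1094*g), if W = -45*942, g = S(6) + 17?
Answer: 1/212512 ≈ 4.7056e-6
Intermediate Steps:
S(x) = x³
g = 233 (g = 6³ + 17 = 216 + 17 = 233)
W = -42390
1/(W + 1094*g) = 1/(-42390 + 1094*233) = 1/(-42390 + 254902) = 1/212512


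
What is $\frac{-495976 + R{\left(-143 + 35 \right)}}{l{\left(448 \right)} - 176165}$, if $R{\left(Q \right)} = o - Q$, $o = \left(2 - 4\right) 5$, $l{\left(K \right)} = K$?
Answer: $\frac{495878}{175717} \approx 2.822$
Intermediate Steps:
$o = -10$ ($o = \left(-2\right) 5 = -10$)
$R{\left(Q \right)} = -10 - Q$
$\frac{-495976 + R{\left(-143 + 35 \right)}}{l{\left(448 \right)} - 176165} = \frac{-495976 - -98}{448 - 176165} = \frac{-495976 - -98}{-175717} = \left(-495976 + \left(-10 + 108\right)\right) \left(- \frac{1}{175717}\right) = \left(-495976 + 98\right) \left(- \frac{1}{175717}\right) = \left(-495878\right) \left(- \frac{1}{175717}\right) = \frac{495878}{175717}$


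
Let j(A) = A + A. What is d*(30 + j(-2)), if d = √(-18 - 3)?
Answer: 26*I*√21 ≈ 119.15*I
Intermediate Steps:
d = I*√21 (d = √(-21) = I*√21 ≈ 4.5826*I)
j(A) = 2*A
d*(30 + j(-2)) = (I*√21)*(30 + 2*(-2)) = (I*√21)*(30 - 4) = (I*√21)*26 = 26*I*√21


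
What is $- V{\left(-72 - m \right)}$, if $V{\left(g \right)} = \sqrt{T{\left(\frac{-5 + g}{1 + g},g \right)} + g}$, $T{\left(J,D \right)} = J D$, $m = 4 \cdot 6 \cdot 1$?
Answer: $- \frac{56 i \sqrt{570}}{95} \approx - 14.073 i$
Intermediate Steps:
$m = 24$ ($m = 24 \cdot 1 = 24$)
$T{\left(J,D \right)} = D J$
$V{\left(g \right)} = \sqrt{g + \frac{g \left(-5 + g\right)}{1 + g}}$ ($V{\left(g \right)} = \sqrt{g \frac{-5 + g}{1 + g} + g} = \sqrt{\frac{g \left(-5 + g\right)}{1 + g} + g} = \sqrt{g + \frac{g \left(-5 + g\right)}{1 + g}}$)
$- V{\left(-72 - m \right)} = - \sqrt{2} \sqrt{\frac{\left(-72 - 24\right) \left(-2 - 96\right)}{1 - 96}} = - \sqrt{2} \sqrt{- \frac{96 \left(-2 - 96\right)}{1 - 96}} = - \sqrt{2} \sqrt{\left(-96\right) \frac{1}{-95} \left(-98\right)} = - \sqrt{2} \sqrt{\left(-96\right) \left(- \frac{1}{95}\right) \left(-98\right)} = - \sqrt{2} \sqrt{- \frac{9408}{95}} = - \sqrt{2} \frac{56 i \sqrt{285}}{95} = - \frac{56 i \sqrt{570}}{95}$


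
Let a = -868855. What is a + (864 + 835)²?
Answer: 2017746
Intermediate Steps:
a + (864 + 835)² = -868855 + (864 + 835)² = -868855 + 1699² = -868855 + 2886601 = 2017746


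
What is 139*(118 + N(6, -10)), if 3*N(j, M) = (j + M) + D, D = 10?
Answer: 16680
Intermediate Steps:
N(j, M) = 10/3 + M/3 + j/3 (N(j, M) = ((j + M) + 10)/3 = ((M + j) + 10)/3 = (10 + M + j)/3 = 10/3 + M/3 + j/3)
139*(118 + N(6, -10)) = 139*(118 + (10/3 + (1/3)*(-10) + (1/3)*6)) = 139*(118 + (10/3 - 10/3 + 2)) = 139*(118 + 2) = 139*120 = 16680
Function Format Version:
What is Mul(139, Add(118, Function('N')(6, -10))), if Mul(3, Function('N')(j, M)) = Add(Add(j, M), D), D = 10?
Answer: 16680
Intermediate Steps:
Function('N')(j, M) = Add(Rational(10, 3), Mul(Rational(1, 3), M), Mul(Rational(1, 3), j)) (Function('N')(j, M) = Mul(Rational(1, 3), Add(Add(j, M), 10)) = Mul(Rational(1, 3), Add(Add(M, j), 10)) = Mul(Rational(1, 3), Add(10, M, j)) = Add(Rational(10, 3), Mul(Rational(1, 3), M), Mul(Rational(1, 3), j)))
Mul(139, Add(118, Function('N')(6, -10))) = Mul(139, Add(118, Add(Rational(10, 3), Mul(Rational(1, 3), -10), Mul(Rational(1, 3), 6)))) = Mul(139, Add(118, Add(Rational(10, 3), Rational(-10, 3), 2))) = Mul(139, Add(118, 2)) = Mul(139, 120) = 16680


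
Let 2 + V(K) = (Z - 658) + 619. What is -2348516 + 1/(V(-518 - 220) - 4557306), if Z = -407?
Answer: -10703958193065/4557754 ≈ -2.3485e+6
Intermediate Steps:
V(K) = -448 (V(K) = -2 + ((-407 - 658) + 619) = -2 + (-1065 + 619) = -2 - 446 = -448)
-2348516 + 1/(V(-518 - 220) - 4557306) = -2348516 + 1/(-448 - 4557306) = -2348516 + 1/(-4557754) = -2348516 - 1/4557754 = -10703958193065/4557754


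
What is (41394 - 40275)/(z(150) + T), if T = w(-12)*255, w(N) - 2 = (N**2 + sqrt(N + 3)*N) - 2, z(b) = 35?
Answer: 8225769/287040485 + 2054484*I/287040485 ≈ 0.028657 + 0.0071575*I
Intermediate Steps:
w(N) = N**2 + N*sqrt(3 + N) (w(N) = 2 + ((N**2 + sqrt(N + 3)*N) - 2) = 2 + ((N**2 + sqrt(3 + N)*N) - 2) = 2 + ((N**2 + N*sqrt(3 + N)) - 2) = 2 + (-2 + N**2 + N*sqrt(3 + N)) = N**2 + N*sqrt(3 + N))
T = 36720 - 9180*I (T = -12*(-12 + sqrt(3 - 12))*255 = -12*(-12 + sqrt(-9))*255 = -12*(-12 + 3*I)*255 = (144 - 36*I)*255 = 36720 - 9180*I ≈ 36720.0 - 9180.0*I)
(41394 - 40275)/(z(150) + T) = (41394 - 40275)/(35 + (36720 - 9180*I)) = 1119/(36755 - 9180*I) = 1119*((36755 + 9180*I)/1435202425) = 1119*(36755 + 9180*I)/1435202425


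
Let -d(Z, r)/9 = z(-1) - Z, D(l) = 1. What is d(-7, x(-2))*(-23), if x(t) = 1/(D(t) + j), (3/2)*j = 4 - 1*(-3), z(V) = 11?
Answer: 3726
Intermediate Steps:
j = 14/3 (j = 2*(4 - 1*(-3))/3 = 2*(4 + 3)/3 = (2/3)*7 = 14/3 ≈ 4.6667)
x(t) = 3/17 (x(t) = 1/(1 + 14/3) = 1/(17/3) = 3/17)
d(Z, r) = -99 + 9*Z (d(Z, r) = -9*(11 - Z) = -99 + 9*Z)
d(-7, x(-2))*(-23) = (-99 + 9*(-7))*(-23) = (-99 - 63)*(-23) = -162*(-23) = 3726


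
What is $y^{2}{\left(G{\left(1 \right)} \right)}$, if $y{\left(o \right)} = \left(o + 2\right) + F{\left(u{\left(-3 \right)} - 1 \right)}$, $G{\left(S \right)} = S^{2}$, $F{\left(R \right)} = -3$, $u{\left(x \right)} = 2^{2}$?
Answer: $0$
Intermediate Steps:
$u{\left(x \right)} = 4$
$y{\left(o \right)} = -1 + o$ ($y{\left(o \right)} = \left(o + 2\right) - 3 = \left(2 + o\right) - 3 = -1 + o$)
$y^{2}{\left(G{\left(1 \right)} \right)} = \left(-1 + 1^{2}\right)^{2} = \left(-1 + 1\right)^{2} = 0^{2} = 0$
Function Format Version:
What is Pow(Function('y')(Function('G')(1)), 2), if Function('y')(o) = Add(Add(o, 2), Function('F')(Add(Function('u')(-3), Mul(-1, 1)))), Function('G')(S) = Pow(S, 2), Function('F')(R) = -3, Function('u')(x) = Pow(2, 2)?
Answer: 0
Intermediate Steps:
Function('u')(x) = 4
Function('y')(o) = Add(-1, o) (Function('y')(o) = Add(Add(o, 2), -3) = Add(Add(2, o), -3) = Add(-1, o))
Pow(Function('y')(Function('G')(1)), 2) = Pow(Add(-1, Pow(1, 2)), 2) = Pow(Add(-1, 1), 2) = Pow(0, 2) = 0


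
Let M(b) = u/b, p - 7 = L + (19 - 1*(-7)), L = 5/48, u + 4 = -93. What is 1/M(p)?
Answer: -1589/4656 ≈ -0.34128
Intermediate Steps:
u = -97 (u = -4 - 93 = -97)
L = 5/48 (L = 5*(1/48) = 5/48 ≈ 0.10417)
p = 1589/48 (p = 7 + (5/48 + (19 - 1*(-7))) = 7 + (5/48 + (19 + 7)) = 7 + (5/48 + 26) = 7 + 1253/48 = 1589/48 ≈ 33.104)
M(b) = -97/b
1/M(p) = 1/(-97/1589/48) = 1/(-97*48/1589) = 1/(-4656/1589) = -1589/4656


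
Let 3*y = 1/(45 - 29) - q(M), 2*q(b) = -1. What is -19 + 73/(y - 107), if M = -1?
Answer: -33639/1709 ≈ -19.683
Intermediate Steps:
q(b) = -1/2 (q(b) = (1/2)*(-1) = -1/2)
y = 3/16 (y = (1/(45 - 29) - 1*(-1/2))/3 = (1/16 + 1/2)/3 = (1/3)*(9/16) = 3/16 ≈ 0.18750)
-19 + 73/(y - 107) = -19 + 73/(3/16 - 107) = -19 + 73/(-1709/16) = -19 - 16/1709*73 = -19 - 1168/1709 = -33639/1709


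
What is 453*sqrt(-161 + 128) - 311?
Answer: -311 + 453*I*sqrt(33) ≈ -311.0 + 2602.3*I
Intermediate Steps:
453*sqrt(-161 + 128) - 311 = 453*sqrt(-33) - 311 = 453*(I*sqrt(33)) - 311 = 453*I*sqrt(33) - 311 = -311 + 453*I*sqrt(33)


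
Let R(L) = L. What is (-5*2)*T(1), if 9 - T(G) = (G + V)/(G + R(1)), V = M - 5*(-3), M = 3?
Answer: 5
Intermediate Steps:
V = 18 (V = 3 - 5*(-3) = 3 + 15 = 18)
T(G) = 9 - (18 + G)/(1 + G) (T(G) = 9 - (G + 18)/(G + 1) = 9 - (18 + G)/(1 + G))
(-5*2)*T(1) = (-5*2)*((-9 + 8*1)/(1 + 1)) = -10*(-9 + 8)/2 = -5*(-1) = -10*(-½) = 5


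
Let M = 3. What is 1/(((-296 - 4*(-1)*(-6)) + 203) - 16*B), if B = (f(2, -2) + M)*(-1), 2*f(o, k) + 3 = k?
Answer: -1/109 ≈ -0.0091743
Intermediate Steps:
f(o, k) = -3/2 + k/2
B = -1/2 (B = ((-3/2 + (1/2)*(-2)) + 3)*(-1) = ((-3/2 - 1) + 3)*(-1) = (-5/2 + 3)*(-1) = (1/2)*(-1) = -1/2 ≈ -0.50000)
1/(((-296 - 4*(-1)*(-6)) + 203) - 16*B) = 1/(((-296 - 4*(-1)*(-6)) + 203) - 16*(-1/2)) = 1/(((-296 + 4*(-6)) + 203) + 8) = 1/(((-296 - 24) + 203) + 8) = 1/((-320 + 203) + 8) = 1/(-117 + 8) = 1/(-109) = -1/109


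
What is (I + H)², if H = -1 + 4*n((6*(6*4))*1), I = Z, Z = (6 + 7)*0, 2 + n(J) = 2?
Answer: 1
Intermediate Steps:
n(J) = 0 (n(J) = -2 + 2 = 0)
Z = 0 (Z = 13*0 = 0)
I = 0
H = -1 (H = -1 + 4*0 = -1 + 0 = -1)
(I + H)² = (0 - 1)² = (-1)² = 1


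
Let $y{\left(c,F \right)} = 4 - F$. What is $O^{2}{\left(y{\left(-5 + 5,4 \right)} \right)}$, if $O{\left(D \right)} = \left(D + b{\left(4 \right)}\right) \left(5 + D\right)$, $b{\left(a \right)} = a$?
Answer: $400$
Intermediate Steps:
$O{\left(D \right)} = \left(4 + D\right) \left(5 + D\right)$ ($O{\left(D \right)} = \left(D + 4\right) \left(5 + D\right) = \left(4 + D\right) \left(5 + D\right)$)
$O^{2}{\left(y{\left(-5 + 5,4 \right)} \right)} = \left(20 + \left(4 - 4\right)^{2} + 9 \left(4 - 4\right)\right)^{2} = \left(20 + 0^{2} + 9 \cdot 0\right)^{2} = \left(20 + 0 + 0\right)^{2} = 20^{2} = 400$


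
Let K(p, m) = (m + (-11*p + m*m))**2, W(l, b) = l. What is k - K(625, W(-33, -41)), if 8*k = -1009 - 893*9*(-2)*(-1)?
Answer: -270903171/8 ≈ -3.3863e+7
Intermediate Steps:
k = -17083/8 (k = (-1009 - 893*9*(-2)*(-1))/8 = (-1009 - (-16074)*(-1))/8 = (-1009 - 893*18)/8 = (-1009 - 16074)/8 = (1/8)*(-17083) = -17083/8 ≈ -2135.4)
K(p, m) = (m + m**2 - 11*p)**2 (K(p, m) = (m + (-11*p + m**2))**2 = (m + (m**2 - 11*p))**2 = (m + m**2 - 11*p)**2)
k - K(625, W(-33, -41)) = -17083/8 - (-33 + (-33)**2 - 11*625)**2 = -17083/8 - (-33 + 1089 - 6875)**2 = -17083/8 - 1*(-5819)**2 = -17083/8 - 1*33860761 = -17083/8 - 33860761 = -270903171/8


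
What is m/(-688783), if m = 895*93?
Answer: -83235/688783 ≈ -0.12084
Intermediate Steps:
m = 83235
m/(-688783) = 83235/(-688783) = 83235*(-1/688783) = -83235/688783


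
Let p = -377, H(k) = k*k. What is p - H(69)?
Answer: -5138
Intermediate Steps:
H(k) = k**2
p - H(69) = -377 - 1*69**2 = -377 - 1*4761 = -377 - 4761 = -5138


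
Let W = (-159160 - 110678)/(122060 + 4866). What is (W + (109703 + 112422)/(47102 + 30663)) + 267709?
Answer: 264240222749219/987040039 ≈ 2.6771e+5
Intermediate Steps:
W = -134919/63463 (W = -269838/126926 = -269838*1/126926 = -134919/63463 ≈ -2.1259)
(W + (109703 + 112422)/(47102 + 30663)) + 267709 = (-134919/63463 + (109703 + 112422)/(47102 + 30663)) + 267709 = (-134919/63463 + 222125/77765) + 267709 = (-134919/63463 + 222125*(1/77765)) + 267709 = (-134919/63463 + 44425/15553) + 267709 = 720948568/987040039 + 267709 = 264240222749219/987040039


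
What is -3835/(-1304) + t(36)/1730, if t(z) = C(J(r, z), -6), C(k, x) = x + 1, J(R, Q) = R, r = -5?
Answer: 662803/225592 ≈ 2.9381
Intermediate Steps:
C(k, x) = 1 + x
t(z) = -5 (t(z) = 1 - 6 = -5)
-3835/(-1304) + t(36)/1730 = -3835/(-1304) - 5/1730 = -3835*(-1/1304) - 5*1/1730 = 3835/1304 - 1/346 = 662803/225592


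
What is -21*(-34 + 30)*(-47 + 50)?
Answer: 252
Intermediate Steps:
-21*(-34 + 30)*(-47 + 50) = -(-84)*3 = -21*(-12) = 252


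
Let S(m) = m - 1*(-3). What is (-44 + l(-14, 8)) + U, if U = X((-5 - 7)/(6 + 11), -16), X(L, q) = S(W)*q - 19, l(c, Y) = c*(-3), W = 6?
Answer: -165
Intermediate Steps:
l(c, Y) = -3*c
S(m) = 3 + m (S(m) = m + 3 = 3 + m)
X(L, q) = -19 + 9*q (X(L, q) = (3 + 6)*q - 19 = 9*q - 19 = -19 + 9*q)
U = -163 (U = -19 + 9*(-16) = -19 - 144 = -163)
(-44 + l(-14, 8)) + U = (-44 - 3*(-14)) - 163 = (-44 + 42) - 163 = -2 - 163 = -165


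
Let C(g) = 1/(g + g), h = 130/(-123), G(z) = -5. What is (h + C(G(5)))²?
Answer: 2024929/1512900 ≈ 1.3384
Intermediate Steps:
h = -130/123 (h = 130*(-1/123) = -130/123 ≈ -1.0569)
C(g) = 1/(2*g)
(h + C(G(5)))² = (-130/123 + (½)/(-5))² = (-130/123 + (½)*(-⅕))² = (-130/123 - ⅒)² = (-1423/1230)² = 2024929/1512900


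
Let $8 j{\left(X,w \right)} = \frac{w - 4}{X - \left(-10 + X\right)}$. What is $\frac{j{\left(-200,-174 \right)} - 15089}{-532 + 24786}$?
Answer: $- \frac{603649}{970160} \approx -0.62222$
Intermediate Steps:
$j{\left(X,w \right)} = - \frac{1}{20} + \frac{w}{80}$ ($j{\left(X,w \right)} = \frac{\left(w - 4\right) \frac{1}{X - \left(-10 + X\right)}}{8} = \frac{\left(-4 + w\right) \frac{1}{10}}{8} = \frac{- \frac{2}{5} + \frac{w}{10}}{8} = - \frac{1}{20} + \frac{w}{80}$)
$\frac{j{\left(-200,-174 \right)} - 15089}{-532 + 24786} = \frac{\left(- \frac{1}{20} + \frac{1}{80} \left(-174\right)\right) - 15089}{-532 + 24786} = \frac{\left(- \frac{1}{20} - \frac{87}{40}\right) - 15089}{24254} = \left(- \frac{89}{40} - 15089\right) \frac{1}{24254} = \left(- \frac{603649}{40}\right) \frac{1}{24254} = - \frac{603649}{970160}$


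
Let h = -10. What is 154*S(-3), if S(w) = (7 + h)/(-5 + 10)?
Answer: -462/5 ≈ -92.400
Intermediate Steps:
S(w) = -3/5 (S(w) = (7 - 10)/(-5 + 10) = -3/5)
154*S(-3) = 154*(-3/5) = -462/5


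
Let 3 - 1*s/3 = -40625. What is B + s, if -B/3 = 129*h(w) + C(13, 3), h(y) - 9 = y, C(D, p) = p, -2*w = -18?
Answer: 114909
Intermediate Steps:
w = 9 (w = -½*(-18) = 9)
s = 121884 (s = 9 - 3*(-40625) = 9 + 121875 = 121884)
h(y) = 9 + y
B = -6975 (B = -3*(129*(9 + 9) + 3) = -3*(129*18 + 3) = -3*(2322 + 3) = -3*2325 = -6975)
B + s = -6975 + 121884 = 114909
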